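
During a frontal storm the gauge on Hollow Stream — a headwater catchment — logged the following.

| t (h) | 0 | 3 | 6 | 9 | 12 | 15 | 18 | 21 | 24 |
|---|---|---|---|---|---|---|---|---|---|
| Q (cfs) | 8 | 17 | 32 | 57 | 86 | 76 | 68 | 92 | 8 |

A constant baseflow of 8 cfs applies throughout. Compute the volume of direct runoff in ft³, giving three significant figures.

Direct-runoff ordinates (Q − Q_b): 0.0, 9.0, 24.0, 49.0, 78.0, 68.0, 60.0, 84.0, 0.0 cfs.
ΣQ_DR = 372.0 cfs.
With Δt = 3 h = 10800 s, V = ΣQ_DR · Δt = 372.0 × 10800 = 4.02 × 10^6 ft³.

V ≈ 4.02 × 10^6 ft³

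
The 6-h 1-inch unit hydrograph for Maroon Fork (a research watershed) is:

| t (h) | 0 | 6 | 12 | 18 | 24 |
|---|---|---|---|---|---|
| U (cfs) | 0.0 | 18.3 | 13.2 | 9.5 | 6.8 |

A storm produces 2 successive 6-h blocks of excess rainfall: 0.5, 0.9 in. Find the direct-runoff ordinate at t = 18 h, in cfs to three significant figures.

By discrete convolution, Q_j = Σ (P_i / 1 in) · U_{j−i}.
At t = 18 h (j=3): Q = (0.5/1)·9.5 + (0.9/1)·13.2 = 16.6 cfs.

Q ≈ 16.6 cfs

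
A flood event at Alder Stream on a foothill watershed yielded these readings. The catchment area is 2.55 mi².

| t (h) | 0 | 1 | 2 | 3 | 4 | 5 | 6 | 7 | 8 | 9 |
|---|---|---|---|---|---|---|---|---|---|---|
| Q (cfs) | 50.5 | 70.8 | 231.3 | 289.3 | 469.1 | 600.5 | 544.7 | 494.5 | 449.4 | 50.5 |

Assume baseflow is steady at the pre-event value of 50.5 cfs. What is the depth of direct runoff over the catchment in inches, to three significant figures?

Direct runoff: 0.0, 20.3, 180.8, 238.8, 418.6, 550.0, 494.2, 444.0, 398.9, 0.0 cfs; ΣQ_DR = 2746 cfs.
V = ΣQ_DR · Δt = 2746 × 3600 s = 9.884 × 10^6 ft³.
Over A = 2.55 mi², depth = V / A = 1.67 in.

d ≈ 1.67 in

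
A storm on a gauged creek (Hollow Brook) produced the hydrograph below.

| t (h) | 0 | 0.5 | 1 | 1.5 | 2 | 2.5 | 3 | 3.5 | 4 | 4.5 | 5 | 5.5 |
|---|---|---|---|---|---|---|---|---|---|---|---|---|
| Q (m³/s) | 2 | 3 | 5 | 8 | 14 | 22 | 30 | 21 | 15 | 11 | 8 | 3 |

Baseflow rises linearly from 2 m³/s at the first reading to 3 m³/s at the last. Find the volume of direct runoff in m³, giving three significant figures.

Direct-runoff ordinates (Q − Q_b): 0.00, 0.91, 2.82, 5.73, 11.64, 19.55, 27.45, 18.36, 12.27, 8.18, 5.09, 0.00 m³/s.
ΣQ_DR = 112.0 m³/s.
With Δt = 0.5 h = 1800 s, V = ΣQ_DR · Δt = 112.0 × 1800 = 2.02 × 10^5 m³.

V ≈ 2.02 × 10^5 m³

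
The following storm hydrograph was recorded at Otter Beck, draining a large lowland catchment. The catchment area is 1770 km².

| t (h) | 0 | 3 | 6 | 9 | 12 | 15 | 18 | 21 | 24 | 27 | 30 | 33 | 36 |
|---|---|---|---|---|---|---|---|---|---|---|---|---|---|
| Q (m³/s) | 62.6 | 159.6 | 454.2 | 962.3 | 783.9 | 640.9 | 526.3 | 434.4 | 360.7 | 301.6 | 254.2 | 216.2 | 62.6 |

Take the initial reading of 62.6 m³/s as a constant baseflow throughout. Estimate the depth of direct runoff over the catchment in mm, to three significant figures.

d ≈ 26.9 mm

Direct runoff: 0.0, 97.0, 391.6, 899.7, 721.3, 578.3, 463.7, 371.8, 298.1, 239.0, 191.6, 153.6, 0.0 m³/s; ΣQ_DR = 4406 m³/s.
V = ΣQ_DR · Δt = 4406 × 10800 s = 4.758 × 10^7 m³.
Over A = 1770 km², depth = V / A = 26.9 mm.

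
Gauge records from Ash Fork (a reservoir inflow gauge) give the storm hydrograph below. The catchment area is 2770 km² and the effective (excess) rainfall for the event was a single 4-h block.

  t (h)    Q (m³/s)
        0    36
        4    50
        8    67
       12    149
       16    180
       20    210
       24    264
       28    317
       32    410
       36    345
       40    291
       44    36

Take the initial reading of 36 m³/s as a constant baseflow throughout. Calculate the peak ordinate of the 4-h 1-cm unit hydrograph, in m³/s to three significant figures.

Direct runoff: 0.0, 14.0, 31.0, 113.0, 144.0, 174.0, 228.0, 281.0, 374.0, 309.0, 255.0, 0.0 m³/s; ΣQ_DR = 1923 m³/s, peak = 374.0 m³/s.
Runoff depth d = ΣQ_DR·Δt / A = 1923 × 14400 / (2770 km²) = 9.997 mm.
The 1-cm UH is the DRH scaled by (10 mm)/d, so U_p = 374.0 × 10/9.997 = 374 m³/s.

U_p ≈ 374 m³/s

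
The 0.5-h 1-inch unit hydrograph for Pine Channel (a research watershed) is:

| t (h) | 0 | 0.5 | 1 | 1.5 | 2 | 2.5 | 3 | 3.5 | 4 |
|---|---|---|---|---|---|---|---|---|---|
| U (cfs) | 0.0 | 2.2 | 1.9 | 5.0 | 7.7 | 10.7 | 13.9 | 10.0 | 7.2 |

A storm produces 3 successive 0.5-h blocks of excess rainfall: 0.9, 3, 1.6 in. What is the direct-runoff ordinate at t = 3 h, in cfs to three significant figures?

By discrete convolution, Q_j = Σ (P_i / 1 in) · U_{j−i}.
At t = 3 h (j=6): Q = (0.9/1)·13.9 + (3/1)·10.7 + (1.6/1)·7.7 = 56.9 cfs.

Q ≈ 56.9 cfs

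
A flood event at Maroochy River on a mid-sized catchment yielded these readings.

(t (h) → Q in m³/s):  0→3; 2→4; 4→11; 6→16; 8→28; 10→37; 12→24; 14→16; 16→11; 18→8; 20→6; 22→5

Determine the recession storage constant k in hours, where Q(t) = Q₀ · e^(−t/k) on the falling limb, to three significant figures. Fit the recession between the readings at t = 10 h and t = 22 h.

k ≈ 6.00 h

On the falling limb, Q drops from 37 to 5 m³/s between t = 10 h and t = 22 h (Δt = 12 h).
k = −Δt / ln(Q₂/Q₁) = −12 / ln(5/37) = 6.00 h.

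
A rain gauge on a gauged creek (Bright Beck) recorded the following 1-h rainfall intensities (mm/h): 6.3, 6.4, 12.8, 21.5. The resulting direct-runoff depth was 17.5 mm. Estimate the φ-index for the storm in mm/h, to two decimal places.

Only the 2 blocks with intensity above φ contribute runoff: 12.8, 21.5 mm/h.
Σ(I−φ)·Δt = d  ⇒  (12.8+21.5 − 2φ)·1 = 17.5
φ = (34.30 − 17.5/1) / 2 = 8.40 mm/h.

φ ≈ 8.40 mm/h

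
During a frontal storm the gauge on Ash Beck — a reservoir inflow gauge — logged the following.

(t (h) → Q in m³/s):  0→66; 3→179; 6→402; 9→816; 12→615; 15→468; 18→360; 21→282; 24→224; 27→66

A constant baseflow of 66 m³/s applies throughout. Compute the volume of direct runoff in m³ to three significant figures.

Direct-runoff ordinates (Q − Q_b): 0.0, 113.0, 336.0, 750.0, 549.0, 402.0, 294.0, 216.0, 158.0, 0.0 m³/s.
ΣQ_DR = 2818 m³/s.
With Δt = 3 h = 10800 s, V = ΣQ_DR · Δt = 2818 × 10800 = 3.04 × 10^7 m³.

V ≈ 3.04 × 10^7 m³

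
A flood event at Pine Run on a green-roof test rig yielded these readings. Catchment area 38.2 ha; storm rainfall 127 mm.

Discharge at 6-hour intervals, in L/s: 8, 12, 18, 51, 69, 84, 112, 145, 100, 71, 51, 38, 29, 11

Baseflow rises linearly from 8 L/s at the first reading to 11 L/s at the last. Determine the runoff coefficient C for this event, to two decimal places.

C ≈ 0.30

ΣQ_DR = 666.0 L/s; V = ΣQ_DR·Δt = 1.439 × 10^7 L.
Runoff depth d = V / A = 37.66 mm.
C = d / P = 37.66 / 127 = 0.30.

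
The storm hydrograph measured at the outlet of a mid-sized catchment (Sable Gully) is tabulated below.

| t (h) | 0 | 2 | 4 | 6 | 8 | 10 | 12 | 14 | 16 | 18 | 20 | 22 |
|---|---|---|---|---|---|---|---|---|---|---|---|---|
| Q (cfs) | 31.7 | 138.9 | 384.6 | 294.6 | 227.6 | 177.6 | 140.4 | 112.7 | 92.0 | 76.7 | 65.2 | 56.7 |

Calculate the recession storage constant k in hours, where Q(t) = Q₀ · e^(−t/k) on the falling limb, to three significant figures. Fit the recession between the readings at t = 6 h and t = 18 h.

k ≈ 8.92 h

On the falling limb, Q drops from 294.6 to 76.7 cfs between t = 6 h and t = 18 h (Δt = 12 h).
k = −Δt / ln(Q₂/Q₁) = −12 / ln(76.7/294.6) = 8.92 h.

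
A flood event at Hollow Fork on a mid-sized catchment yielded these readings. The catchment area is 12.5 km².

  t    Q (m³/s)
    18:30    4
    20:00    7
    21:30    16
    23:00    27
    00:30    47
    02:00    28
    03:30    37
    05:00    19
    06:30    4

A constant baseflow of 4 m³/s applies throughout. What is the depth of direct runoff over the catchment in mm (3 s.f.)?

Direct runoff: 0.0, 3.0, 12.0, 23.0, 43.0, 24.0, 33.0, 15.0, 0.0 m³/s; ΣQ_DR = 153.0 m³/s.
V = ΣQ_DR · Δt = 153.0 × 5400 s = 8.262 × 10^5 m³.
Over A = 12.5 km², depth = V / A = 66.1 mm.

d ≈ 66.1 mm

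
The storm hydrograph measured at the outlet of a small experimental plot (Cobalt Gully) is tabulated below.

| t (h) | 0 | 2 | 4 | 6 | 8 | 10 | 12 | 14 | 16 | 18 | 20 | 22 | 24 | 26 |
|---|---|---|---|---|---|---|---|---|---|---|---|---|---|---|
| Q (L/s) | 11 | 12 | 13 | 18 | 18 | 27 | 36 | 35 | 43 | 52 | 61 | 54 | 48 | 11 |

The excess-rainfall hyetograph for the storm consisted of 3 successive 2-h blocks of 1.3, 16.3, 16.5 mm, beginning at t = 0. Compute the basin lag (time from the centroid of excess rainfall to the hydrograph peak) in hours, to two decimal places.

t_L ≈ 16.11 h

Centroid of excess rainfall: t_c = Σ P_i·t̄_i / ΣP_i = 3.8915 h (block centres at 1, 3, 5 h).
Hydrograph peak occurs at t = 20 h, so basin lag t_L = 20 − 3.8915 = 16.11 h.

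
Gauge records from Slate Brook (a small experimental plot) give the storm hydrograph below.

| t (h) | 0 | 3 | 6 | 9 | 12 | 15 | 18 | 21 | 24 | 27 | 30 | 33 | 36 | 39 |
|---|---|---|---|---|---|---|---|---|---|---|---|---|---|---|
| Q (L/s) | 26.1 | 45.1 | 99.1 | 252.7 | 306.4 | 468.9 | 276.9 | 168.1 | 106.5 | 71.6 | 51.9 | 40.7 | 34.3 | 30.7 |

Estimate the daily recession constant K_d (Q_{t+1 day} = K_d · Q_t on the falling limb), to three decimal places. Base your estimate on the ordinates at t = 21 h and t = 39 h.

K_d ≈ 0.104

Between t = 21 h and t = 39 h the flow falls from 168.1 to 30.7 L/s over 6×3 h = 18 h.
Per-interval ratio K = (30.7/168.1)^(1/6) = 0.7532; K_d = K^(24/3) = 0.104.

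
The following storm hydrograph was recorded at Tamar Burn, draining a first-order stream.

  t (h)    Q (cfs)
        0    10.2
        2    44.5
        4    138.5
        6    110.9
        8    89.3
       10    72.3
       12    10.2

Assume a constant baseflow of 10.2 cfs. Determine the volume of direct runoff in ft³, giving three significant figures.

Direct-runoff ordinates (Q − Q_b): 0.0, 34.3, 128.3, 100.7, 79.1, 62.1, 0.0 cfs.
ΣQ_DR = 404.5 cfs.
With Δt = 2 h = 7200 s, V = ΣQ_DR · Δt = 404.5 × 7200 = 2.91 × 10^6 ft³.

V ≈ 2.91 × 10^6 ft³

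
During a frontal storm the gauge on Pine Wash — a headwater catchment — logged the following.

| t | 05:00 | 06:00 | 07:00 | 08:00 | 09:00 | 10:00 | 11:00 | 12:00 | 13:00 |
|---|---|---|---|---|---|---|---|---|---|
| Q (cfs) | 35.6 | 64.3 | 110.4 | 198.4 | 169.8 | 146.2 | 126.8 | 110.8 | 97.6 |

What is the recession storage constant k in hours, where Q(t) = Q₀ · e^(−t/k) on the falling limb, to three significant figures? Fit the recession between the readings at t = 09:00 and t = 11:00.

On the falling limb, Q drops from 169.8 to 126.8 cfs between t = 09:00 and t = 11:00 (Δt = 2 h).
k = −Δt / ln(Q₂/Q₁) = −2 / ln(126.8/169.8) = 6.85 h.

k ≈ 6.85 h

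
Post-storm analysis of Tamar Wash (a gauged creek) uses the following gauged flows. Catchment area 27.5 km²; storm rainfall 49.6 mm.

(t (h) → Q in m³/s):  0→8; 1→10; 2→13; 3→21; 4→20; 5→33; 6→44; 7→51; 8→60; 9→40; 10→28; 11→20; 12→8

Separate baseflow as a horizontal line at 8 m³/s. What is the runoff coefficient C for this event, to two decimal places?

C ≈ 0.67

ΣQ_DR = 252.0 m³/s; V = ΣQ_DR·Δt = 9.072 × 10^5 m³.
Runoff depth d = V / A = 32.99 mm.
C = d / P = 32.99 / 49.6 = 0.67.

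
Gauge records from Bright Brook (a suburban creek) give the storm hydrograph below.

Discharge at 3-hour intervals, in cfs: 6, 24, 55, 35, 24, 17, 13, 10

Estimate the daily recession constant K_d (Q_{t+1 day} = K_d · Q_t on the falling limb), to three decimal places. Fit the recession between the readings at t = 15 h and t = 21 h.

K_d ≈ 0.120

Between t = 15 h and t = 21 h the flow falls from 17 to 10 cfs over 2×3 h = 6 h.
Per-interval ratio K = (10/17)^(1/2) = 0.7670; K_d = K^(24/3) = 0.120.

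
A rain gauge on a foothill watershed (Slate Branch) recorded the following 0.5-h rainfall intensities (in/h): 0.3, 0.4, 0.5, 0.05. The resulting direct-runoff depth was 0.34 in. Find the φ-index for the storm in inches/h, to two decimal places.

Only the 3 blocks with intensity above φ contribute runoff: 0.3, 0.4, 0.5 in/h.
Σ(I−φ)·Δt = d  ⇒  (0.3+0.4+0.5 − 3φ)·0.5 = 0.34
φ = (1.200 − 0.34/0.5) / 3 = 0.17 in/h.

φ ≈ 0.17 in/h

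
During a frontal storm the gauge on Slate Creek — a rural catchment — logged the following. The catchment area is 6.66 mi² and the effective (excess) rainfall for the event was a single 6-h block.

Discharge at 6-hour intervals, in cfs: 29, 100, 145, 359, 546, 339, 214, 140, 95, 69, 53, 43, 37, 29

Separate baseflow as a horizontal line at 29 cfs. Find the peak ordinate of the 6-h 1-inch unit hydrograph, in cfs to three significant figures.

U_p ≈ 207 cfs

Direct runoff: 0.0, 71.0, 116.0, 330.0, 517.0, 310.0, 185.0, 111.0, 66.0, 40.0, 24.0, 14.0, 8.0, 0.0 cfs; ΣQ_DR = 1792 cfs, peak = 517.0 cfs.
Runoff depth d = ΣQ_DR·Δt / A = 1792 × 21600 / (6.66 mi²) = 2.502 in.
The 1-inch UH is the DRH scaled by (1 in)/d, so U_p = 517.0 × 1/2.502 = 207 cfs.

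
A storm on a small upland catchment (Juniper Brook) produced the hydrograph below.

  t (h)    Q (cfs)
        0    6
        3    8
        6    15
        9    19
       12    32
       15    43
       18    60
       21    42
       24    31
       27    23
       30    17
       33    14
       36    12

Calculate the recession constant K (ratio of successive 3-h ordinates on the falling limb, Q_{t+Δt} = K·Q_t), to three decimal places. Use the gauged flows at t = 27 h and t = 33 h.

K ≈ 0.780

Using the recession-limb readings at t = 27 h and t = 33 h: Q falls from 23 to 14 cfs over 2 intervals.
K = (Q₂/Q₁)^(1/2) = (14/23)^(1/2) = 0.780.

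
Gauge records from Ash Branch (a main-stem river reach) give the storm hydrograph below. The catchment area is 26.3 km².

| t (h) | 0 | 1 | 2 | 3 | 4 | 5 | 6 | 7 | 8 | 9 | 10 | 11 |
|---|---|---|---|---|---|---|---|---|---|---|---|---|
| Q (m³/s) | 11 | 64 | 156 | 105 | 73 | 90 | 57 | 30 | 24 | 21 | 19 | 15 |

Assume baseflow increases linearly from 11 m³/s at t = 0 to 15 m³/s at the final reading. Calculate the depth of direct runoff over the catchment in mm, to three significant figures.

d ≈ 69.7 mm

Direct runoff: 0.00, 52.64, 144.27, 92.91, 60.55, 77.18, 43.82, 16.45, 10.09, 6.73, 4.36, 0.00 m³/s; ΣQ_DR = 509.0 m³/s.
V = ΣQ_DR · Δt = 509.0 × 3600 s = 1.832 × 10^6 m³.
Over A = 26.3 km², depth = V / A = 69.7 mm.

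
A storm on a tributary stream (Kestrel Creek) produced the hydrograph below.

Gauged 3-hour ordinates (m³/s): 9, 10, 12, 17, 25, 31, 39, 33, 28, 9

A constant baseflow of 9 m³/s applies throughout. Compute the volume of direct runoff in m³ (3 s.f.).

V ≈ 1.33 × 10^6 m³

Direct-runoff ordinates (Q − Q_b): 0.0, 1.0, 3.0, 8.0, 16.0, 22.0, 30.0, 24.0, 19.0, 0.0 m³/s.
ΣQ_DR = 123.0 m³/s.
With Δt = 3 h = 10800 s, V = ΣQ_DR · Δt = 123.0 × 10800 = 1.33 × 10^6 m³.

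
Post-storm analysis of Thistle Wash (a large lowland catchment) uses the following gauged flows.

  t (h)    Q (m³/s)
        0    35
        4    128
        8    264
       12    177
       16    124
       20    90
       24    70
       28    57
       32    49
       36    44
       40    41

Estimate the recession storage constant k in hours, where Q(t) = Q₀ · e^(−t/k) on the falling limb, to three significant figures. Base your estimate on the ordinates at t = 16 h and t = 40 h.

On the falling limb, Q drops from 124 to 41 m³/s between t = 16 h and t = 40 h (Δt = 24 h).
k = −Δt / ln(Q₂/Q₁) = −24 / ln(41/124) = 21.7 h.

k ≈ 21.7 h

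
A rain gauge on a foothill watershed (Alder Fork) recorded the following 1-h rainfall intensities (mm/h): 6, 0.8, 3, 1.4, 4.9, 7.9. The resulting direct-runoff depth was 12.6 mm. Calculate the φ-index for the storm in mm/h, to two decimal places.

φ ≈ 2.30 mm/h

Only the 4 blocks with intensity above φ contribute runoff: 6, 3, 4.9, 7.9 mm/h.
Σ(I−φ)·Δt = d  ⇒  (6+3+4.9+7.9 − 4φ)·1 = 12.6
φ = (21.80 − 12.6/1) / 4 = 2.30 mm/h.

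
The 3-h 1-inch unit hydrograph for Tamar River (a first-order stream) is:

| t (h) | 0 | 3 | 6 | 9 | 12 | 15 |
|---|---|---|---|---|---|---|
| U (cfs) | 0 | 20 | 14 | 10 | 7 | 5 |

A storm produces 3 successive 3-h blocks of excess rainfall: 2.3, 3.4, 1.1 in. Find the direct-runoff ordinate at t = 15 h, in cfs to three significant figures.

Q ≈ 46.3 cfs

By discrete convolution, Q_j = Σ (P_i / 1 in) · U_{j−i}.
At t = 15 h (j=5): Q = (2.3/1)·5 + (3.4/1)·7 + (1.1/1)·10 = 46.3 cfs.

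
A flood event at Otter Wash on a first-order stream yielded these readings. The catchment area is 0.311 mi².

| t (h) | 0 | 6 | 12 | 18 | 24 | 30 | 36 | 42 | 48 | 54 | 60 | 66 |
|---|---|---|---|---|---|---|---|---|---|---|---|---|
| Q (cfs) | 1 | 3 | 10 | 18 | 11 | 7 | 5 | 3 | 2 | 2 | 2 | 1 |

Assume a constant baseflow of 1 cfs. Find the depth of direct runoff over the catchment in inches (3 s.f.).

d ≈ 1.58 in

Direct runoff: 0.0, 2.0, 9.0, 17.0, 10.0, 6.0, 4.0, 2.0, 1.0, 1.0, 1.0, 0.0 cfs; ΣQ_DR = 53.00 cfs.
V = ΣQ_DR · Δt = 53.00 × 21600 s = 1.145 × 10^6 ft³.
Over A = 0.311 mi², depth = V / A = 1.58 in.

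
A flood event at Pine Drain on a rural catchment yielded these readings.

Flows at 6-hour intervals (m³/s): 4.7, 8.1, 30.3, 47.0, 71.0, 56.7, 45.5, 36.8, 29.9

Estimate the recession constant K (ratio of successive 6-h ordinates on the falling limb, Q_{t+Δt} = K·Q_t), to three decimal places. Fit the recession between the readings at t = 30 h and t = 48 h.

Using the recession-limb readings at t = 30 h and t = 48 h: Q falls from 56.7 to 29.9 m³/s over 3 intervals.
K = (Q₂/Q₁)^(1/3) = (29.9/56.7)^(1/3) = 0.808.

K ≈ 0.808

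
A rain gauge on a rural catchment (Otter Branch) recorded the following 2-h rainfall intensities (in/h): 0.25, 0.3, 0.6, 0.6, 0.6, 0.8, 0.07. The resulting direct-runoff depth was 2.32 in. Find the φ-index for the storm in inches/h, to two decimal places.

φ ≈ 0.36 in/h

Only the 4 blocks with intensity above φ contribute runoff: 0.6, 0.6, 0.6, 0.8 in/h.
Σ(I−φ)·Δt = d  ⇒  (0.6+0.6+0.6+0.8 − 4φ)·2 = 2.32
φ = (2.600 − 2.32/2) / 4 = 0.36 in/h.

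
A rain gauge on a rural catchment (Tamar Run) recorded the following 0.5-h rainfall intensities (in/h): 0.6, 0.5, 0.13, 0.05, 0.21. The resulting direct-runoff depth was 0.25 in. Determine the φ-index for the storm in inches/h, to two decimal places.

Only the 2 blocks with intensity above φ contribute runoff: 0.6, 0.5 in/h.
Σ(I−φ)·Δt = d  ⇒  (0.6+0.5 − 2φ)·0.5 = 0.25
φ = (1.100 − 0.25/0.5) / 2 = 0.30 in/h.

φ ≈ 0.30 in/h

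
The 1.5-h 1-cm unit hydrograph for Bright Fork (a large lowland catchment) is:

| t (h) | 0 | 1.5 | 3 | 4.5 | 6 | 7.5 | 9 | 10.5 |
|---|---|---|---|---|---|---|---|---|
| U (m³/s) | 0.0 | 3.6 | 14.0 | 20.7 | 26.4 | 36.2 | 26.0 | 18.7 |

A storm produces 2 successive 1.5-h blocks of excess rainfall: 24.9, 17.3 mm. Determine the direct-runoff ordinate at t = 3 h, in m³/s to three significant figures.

By discrete convolution, Q_j = Σ (P_i / 10 mm) · U_{j−i}.
At t = 3 h (j=2): Q = (24.9/10)·14.0 + (17.3/10)·3.6 = 41.1 m³/s.

Q ≈ 41.1 m³/s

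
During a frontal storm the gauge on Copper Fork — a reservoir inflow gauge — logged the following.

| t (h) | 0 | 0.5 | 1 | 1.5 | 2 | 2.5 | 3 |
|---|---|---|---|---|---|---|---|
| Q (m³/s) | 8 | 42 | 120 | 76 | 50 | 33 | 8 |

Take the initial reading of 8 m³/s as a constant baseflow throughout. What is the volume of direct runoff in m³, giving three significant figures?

Direct-runoff ordinates (Q − Q_b): 0.0, 34.0, 112.0, 68.0, 42.0, 25.0, 0.0 m³/s.
ΣQ_DR = 281.0 m³/s.
With Δt = 0.5 h = 1800 s, V = ΣQ_DR · Δt = 281.0 × 1800 = 5.06 × 10^5 m³.

V ≈ 5.06 × 10^5 m³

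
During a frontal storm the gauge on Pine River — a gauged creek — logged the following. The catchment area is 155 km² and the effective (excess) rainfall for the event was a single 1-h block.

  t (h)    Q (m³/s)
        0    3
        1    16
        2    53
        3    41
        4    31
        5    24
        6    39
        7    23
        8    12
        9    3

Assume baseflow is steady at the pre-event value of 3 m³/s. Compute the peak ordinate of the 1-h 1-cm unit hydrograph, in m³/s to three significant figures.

U_p ≈ 100 m³/s

Direct runoff: 0.0, 13.0, 50.0, 38.0, 28.0, 21.0, 36.0, 20.0, 9.0, 0.0 m³/s; ΣQ_DR = 215.0 m³/s, peak = 50.0 m³/s.
Runoff depth d = ΣQ_DR·Δt / A = 215.0 × 3600 / (155 km²) = 4.994 mm.
The 1-cm UH is the DRH scaled by (10 mm)/d, so U_p = 50.0 × 10/4.994 = 100 m³/s.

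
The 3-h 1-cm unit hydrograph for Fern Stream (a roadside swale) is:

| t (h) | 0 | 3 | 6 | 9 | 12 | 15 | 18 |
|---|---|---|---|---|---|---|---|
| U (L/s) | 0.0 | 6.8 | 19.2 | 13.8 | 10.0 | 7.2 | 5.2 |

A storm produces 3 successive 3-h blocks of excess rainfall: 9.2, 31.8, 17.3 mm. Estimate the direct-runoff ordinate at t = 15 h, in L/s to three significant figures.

Q ≈ 62.3 L/s

By discrete convolution, Q_j = Σ (P_i / 10 mm) · U_{j−i}.
At t = 15 h (j=5): Q = (9.2/10)·7.2 + (31.8/10)·10.0 + (17.3/10)·13.8 = 62.3 L/s.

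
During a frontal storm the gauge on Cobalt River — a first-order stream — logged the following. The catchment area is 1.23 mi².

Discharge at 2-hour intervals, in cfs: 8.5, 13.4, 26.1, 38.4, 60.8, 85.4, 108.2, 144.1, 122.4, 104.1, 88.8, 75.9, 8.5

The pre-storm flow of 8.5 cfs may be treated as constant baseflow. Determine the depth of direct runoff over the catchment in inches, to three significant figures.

d ≈ 1.95 in

Direct runoff: 0.0, 4.9, 17.6, 29.9, 52.3, 76.9, 99.7, 135.6, 113.9, 95.6, 80.3, 67.4, 0.0 cfs; ΣQ_DR = 774.1 cfs.
V = ΣQ_DR · Δt = 774.1 × 7200 s = 5.574 × 10^6 ft³.
Over A = 1.23 mi², depth = V / A = 1.95 in.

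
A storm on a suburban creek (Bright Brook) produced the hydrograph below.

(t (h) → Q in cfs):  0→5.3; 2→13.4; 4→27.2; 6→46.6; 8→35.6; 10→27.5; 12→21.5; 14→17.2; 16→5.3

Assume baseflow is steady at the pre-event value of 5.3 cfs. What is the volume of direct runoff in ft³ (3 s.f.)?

V ≈ 1.09 × 10^6 ft³

Direct-runoff ordinates (Q − Q_b): 0.0, 8.1, 21.9, 41.3, 30.3, 22.2, 16.2, 11.9, 0.0 cfs.
ΣQ_DR = 151.9 cfs.
With Δt = 2 h = 7200 s, V = ΣQ_DR · Δt = 151.9 × 7200 = 1.09 × 10^6 ft³.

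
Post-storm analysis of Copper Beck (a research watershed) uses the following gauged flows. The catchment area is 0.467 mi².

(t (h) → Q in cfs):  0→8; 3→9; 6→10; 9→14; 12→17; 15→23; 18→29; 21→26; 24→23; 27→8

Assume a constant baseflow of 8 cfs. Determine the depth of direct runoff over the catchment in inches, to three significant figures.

Direct runoff: 0.0, 1.0, 2.0, 6.0, 9.0, 15.0, 21.0, 18.0, 15.0, 0.0 cfs; ΣQ_DR = 87.00 cfs.
V = ΣQ_DR · Δt = 87.00 × 10800 s = 9.396 × 10^5 ft³.
Over A = 0.467 mi², depth = V / A = 0.866 in.

d ≈ 0.866 in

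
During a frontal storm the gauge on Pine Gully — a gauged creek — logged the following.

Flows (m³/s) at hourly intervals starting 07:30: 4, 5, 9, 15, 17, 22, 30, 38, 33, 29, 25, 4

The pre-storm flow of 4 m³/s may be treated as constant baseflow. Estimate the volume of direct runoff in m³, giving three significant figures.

V ≈ 6.59 × 10^5 m³

Direct-runoff ordinates (Q − Q_b): 0.0, 1.0, 5.0, 11.0, 13.0, 18.0, 26.0, 34.0, 29.0, 25.0, 21.0, 0.0 m³/s.
ΣQ_DR = 183.0 m³/s.
With Δt = 1 h = 3600 s, V = ΣQ_DR · Δt = 183.0 × 3600 = 6.59 × 10^5 m³.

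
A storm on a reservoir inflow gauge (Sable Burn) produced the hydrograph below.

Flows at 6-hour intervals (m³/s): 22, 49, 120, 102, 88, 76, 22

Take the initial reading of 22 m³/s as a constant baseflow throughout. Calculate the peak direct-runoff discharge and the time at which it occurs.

Subtracting baseflow gives direct-runoff ordinates: 0.0, 27.0, 98.0, 80.0, 66.0, 54.0, 0.0 m³/s.
The maximum is 98.0 m³/s, occurring at the reading for t = 12 h.

Q_p = 98.0 m³/s at t = 12 h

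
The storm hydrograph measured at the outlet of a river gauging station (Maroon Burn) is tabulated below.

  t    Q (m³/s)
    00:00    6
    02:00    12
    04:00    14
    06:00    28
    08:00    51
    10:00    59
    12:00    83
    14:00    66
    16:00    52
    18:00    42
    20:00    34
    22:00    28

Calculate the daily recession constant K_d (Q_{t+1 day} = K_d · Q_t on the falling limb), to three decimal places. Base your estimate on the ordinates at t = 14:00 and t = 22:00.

Between t = 14:00 and t = 22:00 the flow falls from 66 to 28 m³/s over 4×2 h = 8 h.
Per-interval ratio K = (28/66)^(1/4) = 0.8071; K_d = K^(24/2) = 0.076.

K_d ≈ 0.076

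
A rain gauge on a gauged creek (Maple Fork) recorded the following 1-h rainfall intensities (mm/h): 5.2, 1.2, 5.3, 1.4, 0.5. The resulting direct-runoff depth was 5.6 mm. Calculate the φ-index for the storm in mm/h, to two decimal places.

Only the 2 blocks with intensity above φ contribute runoff: 5.2, 5.3 mm/h.
Σ(I−φ)·Δt = d  ⇒  (5.2+5.3 − 2φ)·1 = 5.6
φ = (10.50 − 5.6/1) / 2 = 2.45 mm/h.

φ ≈ 2.45 mm/h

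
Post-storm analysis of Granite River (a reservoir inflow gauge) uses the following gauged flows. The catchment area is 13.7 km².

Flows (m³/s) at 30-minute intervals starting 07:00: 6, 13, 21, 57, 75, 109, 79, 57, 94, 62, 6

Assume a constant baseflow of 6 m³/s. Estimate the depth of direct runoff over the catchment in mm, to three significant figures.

d ≈ 67.4 mm

Direct runoff: 0.0, 7.0, 15.0, 51.0, 69.0, 103.0, 73.0, 51.0, 88.0, 56.0, 0.0 m³/s; ΣQ_DR = 513.0 m³/s.
V = ΣQ_DR · Δt = 513.0 × 1800 s = 9.234 × 10^5 m³.
Over A = 13.7 km², depth = V / A = 67.4 mm.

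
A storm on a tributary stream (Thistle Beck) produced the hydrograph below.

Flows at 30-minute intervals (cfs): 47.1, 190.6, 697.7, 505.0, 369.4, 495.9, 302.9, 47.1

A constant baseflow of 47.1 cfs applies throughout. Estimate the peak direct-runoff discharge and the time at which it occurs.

Q_p = 650.6 cfs at t = 1 h

Subtracting baseflow gives direct-runoff ordinates: 0.0, 143.5, 650.6, 457.9, 322.3, 448.8, 255.8, 0.0 cfs.
The maximum is 650.6 cfs, occurring at the reading for t = 1 h.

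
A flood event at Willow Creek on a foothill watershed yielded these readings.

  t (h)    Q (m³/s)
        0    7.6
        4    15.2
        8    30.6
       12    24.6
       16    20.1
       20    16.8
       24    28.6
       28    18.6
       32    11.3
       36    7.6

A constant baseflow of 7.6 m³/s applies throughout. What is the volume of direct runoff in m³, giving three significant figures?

Direct-runoff ordinates (Q − Q_b): 0.0, 7.6, 23.0, 17.0, 12.5, 9.2, 21.0, 11.0, 3.7, 0.0 m³/s.
ΣQ_DR = 105.0 m³/s.
With Δt = 4 h = 14400 s, V = ΣQ_DR · Δt = 105.0 × 14400 = 1.51 × 10^6 m³.

V ≈ 1.51 × 10^6 m³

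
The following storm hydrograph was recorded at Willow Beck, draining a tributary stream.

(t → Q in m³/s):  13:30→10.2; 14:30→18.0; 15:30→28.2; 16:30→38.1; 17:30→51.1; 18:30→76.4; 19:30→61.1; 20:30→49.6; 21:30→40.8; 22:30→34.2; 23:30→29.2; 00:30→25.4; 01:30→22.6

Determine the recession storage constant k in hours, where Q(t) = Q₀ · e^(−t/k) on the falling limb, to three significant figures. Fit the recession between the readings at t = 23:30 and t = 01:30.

k ≈ 7.81 h

On the falling limb, Q drops from 29.2 to 22.6 m³/s between t = 23:30 and t = 01:30 (Δt = 2 h).
k = −Δt / ln(Q₂/Q₁) = −2 / ln(22.6/29.2) = 7.81 h.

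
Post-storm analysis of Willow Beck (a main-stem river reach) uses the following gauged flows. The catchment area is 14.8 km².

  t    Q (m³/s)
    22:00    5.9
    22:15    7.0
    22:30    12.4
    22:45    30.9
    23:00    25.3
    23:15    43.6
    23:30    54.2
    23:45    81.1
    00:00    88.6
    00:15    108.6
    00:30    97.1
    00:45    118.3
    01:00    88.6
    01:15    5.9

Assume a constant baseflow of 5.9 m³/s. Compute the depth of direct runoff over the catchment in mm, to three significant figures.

d ≈ 41.6 mm

Direct runoff: 0.0, 1.1, 6.5, 25.0, 19.4, 37.7, 48.3, 75.2, 82.7, 102.7, 91.2, 112.4, 82.7, 0.0 m³/s; ΣQ_DR = 684.9 m³/s.
V = ΣQ_DR · Δt = 684.9 × 900 s = 6.164 × 10^5 m³.
Over A = 14.8 km², depth = V / A = 41.6 mm.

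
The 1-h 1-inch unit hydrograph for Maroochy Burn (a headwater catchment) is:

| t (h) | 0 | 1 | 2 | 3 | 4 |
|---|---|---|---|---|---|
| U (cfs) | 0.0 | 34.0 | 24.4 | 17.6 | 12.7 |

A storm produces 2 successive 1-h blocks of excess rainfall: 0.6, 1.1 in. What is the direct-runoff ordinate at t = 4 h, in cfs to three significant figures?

By discrete convolution, Q_j = Σ (P_i / 1 in) · U_{j−i}.
At t = 4 h (j=4): Q = (0.6/1)·12.7 + (1.1/1)·17.6 = 27.0 cfs.

Q ≈ 27.0 cfs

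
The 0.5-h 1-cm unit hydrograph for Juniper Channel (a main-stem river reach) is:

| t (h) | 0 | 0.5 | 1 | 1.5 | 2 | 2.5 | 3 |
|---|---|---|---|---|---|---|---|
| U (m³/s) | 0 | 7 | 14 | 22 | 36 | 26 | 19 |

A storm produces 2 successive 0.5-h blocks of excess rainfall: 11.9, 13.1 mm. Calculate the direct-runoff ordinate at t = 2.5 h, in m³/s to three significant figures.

By discrete convolution, Q_j = Σ (P_i / 10 mm) · U_{j−i}.
At t = 2.5 h (j=5): Q = (11.9/10)·26 + (13.1/10)·36 = 78.1 m³/s.

Q ≈ 78.1 m³/s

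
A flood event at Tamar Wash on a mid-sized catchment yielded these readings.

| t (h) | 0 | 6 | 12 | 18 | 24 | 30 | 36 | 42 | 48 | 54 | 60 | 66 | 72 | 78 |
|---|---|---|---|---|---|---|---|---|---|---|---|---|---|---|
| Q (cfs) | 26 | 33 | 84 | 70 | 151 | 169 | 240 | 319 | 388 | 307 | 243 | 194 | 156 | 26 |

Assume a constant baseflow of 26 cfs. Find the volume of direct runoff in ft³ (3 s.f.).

V ≈ 4.41 × 10^7 ft³

Direct-runoff ordinates (Q − Q_b): 0.0, 7.0, 58.0, 44.0, 125.0, 143.0, 214.0, 293.0, 362.0, 281.0, 217.0, 168.0, 130.0, 0.0 cfs.
ΣQ_DR = 2042 cfs.
With Δt = 6 h = 21600 s, V = ΣQ_DR · Δt = 2042 × 21600 = 4.41 × 10^7 ft³.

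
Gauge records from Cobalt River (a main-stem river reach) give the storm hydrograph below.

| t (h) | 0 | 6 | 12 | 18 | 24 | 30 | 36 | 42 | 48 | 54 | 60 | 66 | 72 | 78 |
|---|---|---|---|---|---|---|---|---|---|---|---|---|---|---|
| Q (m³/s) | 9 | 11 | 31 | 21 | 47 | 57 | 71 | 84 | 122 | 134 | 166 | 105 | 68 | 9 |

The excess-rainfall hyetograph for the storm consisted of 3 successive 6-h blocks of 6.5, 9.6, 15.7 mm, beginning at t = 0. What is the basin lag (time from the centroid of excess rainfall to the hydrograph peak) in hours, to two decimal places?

Centroid of excess rainfall: t_c = Σ P_i·t̄_i / ΣP_i = 10.7358 h (block centres at 3, 9, 15 h).
Hydrograph peak occurs at t = 60 h, so basin lag t_L = 60 − 10.7358 = 49.26 h.

t_L ≈ 49.26 h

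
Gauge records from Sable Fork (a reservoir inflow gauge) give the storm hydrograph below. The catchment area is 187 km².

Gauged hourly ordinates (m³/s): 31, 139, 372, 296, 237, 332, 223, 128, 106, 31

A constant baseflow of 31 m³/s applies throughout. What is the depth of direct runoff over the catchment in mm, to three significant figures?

Direct runoff: 0.0, 108.0, 341.0, 265.0, 206.0, 301.0, 192.0, 97.0, 75.0, 0.0 m³/s; ΣQ_DR = 1585 m³/s.
V = ΣQ_DR · Δt = 1585 × 3600 s = 5.706 × 10^6 m³.
Over A = 187 km², depth = V / A = 30.5 mm.

d ≈ 30.5 mm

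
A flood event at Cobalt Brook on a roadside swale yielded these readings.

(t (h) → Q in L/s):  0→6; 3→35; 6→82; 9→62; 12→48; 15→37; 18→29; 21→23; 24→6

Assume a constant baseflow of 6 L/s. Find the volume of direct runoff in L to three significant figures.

Direct-runoff ordinates (Q − Q_b): 0.0, 29.0, 76.0, 56.0, 42.0, 31.0, 23.0, 17.0, 0.0 L/s.
ΣQ_DR = 274.0 L/s.
With Δt = 3 h = 10800 s, V = ΣQ_DR · Δt = 274.0 × 10800 = 2.96 × 10^6 L.

V ≈ 2.96 × 10^6 L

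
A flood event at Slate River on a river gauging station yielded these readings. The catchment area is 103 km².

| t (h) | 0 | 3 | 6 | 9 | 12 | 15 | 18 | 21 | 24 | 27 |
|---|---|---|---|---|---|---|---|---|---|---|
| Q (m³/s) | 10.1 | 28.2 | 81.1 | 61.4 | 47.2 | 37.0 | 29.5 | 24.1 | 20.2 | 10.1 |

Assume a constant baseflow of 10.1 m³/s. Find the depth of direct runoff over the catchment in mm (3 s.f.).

Direct runoff: 0.0, 18.1, 71.0, 51.3, 37.1, 26.9, 19.4, 14.0, 10.1, 0.0 m³/s; ΣQ_DR = 247.9 m³/s.
V = ΣQ_DR · Δt = 247.9 × 10800 s = 2.677 × 10^6 m³.
Over A = 103 km², depth = V / A = 26.0 mm.

d ≈ 26.0 mm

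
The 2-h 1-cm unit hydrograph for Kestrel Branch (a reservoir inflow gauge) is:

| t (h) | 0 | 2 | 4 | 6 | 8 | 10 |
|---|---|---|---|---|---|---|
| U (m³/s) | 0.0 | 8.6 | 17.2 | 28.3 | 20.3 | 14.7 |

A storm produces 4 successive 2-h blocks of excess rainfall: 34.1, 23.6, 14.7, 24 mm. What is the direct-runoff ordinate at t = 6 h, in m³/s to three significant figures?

Q ≈ 150 m³/s

By discrete convolution, Q_j = Σ (P_i / 10 mm) · U_{j−i}.
At t = 6 h (j=3): Q = (34.1/10)·28.3 + (23.6/10)·17.2 + (14.7/10)·8.6 + (24/10)·0.0 = 150 m³/s.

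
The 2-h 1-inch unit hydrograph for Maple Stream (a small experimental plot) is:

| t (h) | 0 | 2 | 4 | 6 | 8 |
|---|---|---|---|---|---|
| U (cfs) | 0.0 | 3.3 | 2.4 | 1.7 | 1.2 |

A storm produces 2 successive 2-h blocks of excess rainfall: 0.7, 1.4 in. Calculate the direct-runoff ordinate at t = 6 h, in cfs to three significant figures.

By discrete convolution, Q_j = Σ (P_i / 1 in) · U_{j−i}.
At t = 6 h (j=3): Q = (0.7/1)·1.7 + (1.4/1)·2.4 = 4.55 cfs.

Q ≈ 4.55 cfs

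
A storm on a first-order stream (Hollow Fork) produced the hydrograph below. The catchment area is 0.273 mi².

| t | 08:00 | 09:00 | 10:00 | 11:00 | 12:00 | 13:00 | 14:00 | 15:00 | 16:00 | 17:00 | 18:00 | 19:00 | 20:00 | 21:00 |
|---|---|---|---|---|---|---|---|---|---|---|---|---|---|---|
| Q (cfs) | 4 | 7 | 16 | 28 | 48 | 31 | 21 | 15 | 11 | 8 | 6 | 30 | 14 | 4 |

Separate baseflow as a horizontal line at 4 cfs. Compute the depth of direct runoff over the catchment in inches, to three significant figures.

d ≈ 1.06 in

Direct runoff: 0.0, 3.0, 12.0, 24.0, 44.0, 27.0, 17.0, 11.0, 7.0, 4.0, 2.0, 26.0, 10.0, 0.0 cfs; ΣQ_DR = 187.0 cfs.
V = ΣQ_DR · Δt = 187.0 × 3600 s = 6.732 × 10^5 ft³.
Over A = 0.273 mi², depth = V / A = 1.06 in.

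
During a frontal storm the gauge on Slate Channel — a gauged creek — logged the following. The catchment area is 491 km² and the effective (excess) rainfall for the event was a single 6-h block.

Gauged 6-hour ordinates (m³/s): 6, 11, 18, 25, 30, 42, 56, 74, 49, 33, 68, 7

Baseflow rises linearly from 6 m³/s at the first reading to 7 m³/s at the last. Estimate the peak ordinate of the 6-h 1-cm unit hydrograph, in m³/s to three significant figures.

Direct runoff: 0.00, 4.91, 11.82, 18.73, 23.64, 35.55, 49.45, 67.36, 42.27, 26.18, 61.09, 0.00 m³/s; ΣQ_DR = 341.0 m³/s, peak = 67.36 m³/s.
Runoff depth d = ΣQ_DR·Δt / A = 341.0 × 21600 / (491 km²) = 15.00 mm.
The 1-cm UH is the DRH scaled by (10 mm)/d, so U_p = 67.36 × 10/15.00 = 44.9 m³/s.

U_p ≈ 44.9 m³/s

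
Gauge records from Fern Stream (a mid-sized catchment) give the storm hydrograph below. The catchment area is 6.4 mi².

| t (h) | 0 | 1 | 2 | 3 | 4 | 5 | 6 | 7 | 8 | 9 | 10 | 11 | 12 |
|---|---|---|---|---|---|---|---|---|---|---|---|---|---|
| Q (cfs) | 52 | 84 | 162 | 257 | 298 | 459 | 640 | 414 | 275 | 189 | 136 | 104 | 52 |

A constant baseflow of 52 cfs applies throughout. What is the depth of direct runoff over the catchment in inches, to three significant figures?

d ≈ 0.592 in

Direct runoff: 0.0, 32.0, 110.0, 205.0, 246.0, 407.0, 588.0, 362.0, 223.0, 137.0, 84.0, 52.0, 0.0 cfs; ΣQ_DR = 2446 cfs.
V = ΣQ_DR · Δt = 2446 × 3600 s = 8.806 × 10^6 ft³.
Over A = 6.4 mi², depth = V / A = 0.592 in.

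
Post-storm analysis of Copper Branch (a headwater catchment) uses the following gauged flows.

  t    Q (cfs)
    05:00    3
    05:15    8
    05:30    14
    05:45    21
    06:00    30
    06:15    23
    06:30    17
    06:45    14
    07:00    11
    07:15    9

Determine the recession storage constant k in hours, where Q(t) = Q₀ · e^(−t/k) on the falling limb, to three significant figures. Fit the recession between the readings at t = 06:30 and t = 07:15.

On the falling limb, Q drops from 17 to 9 cfs between t = 06:30 and t = 07:15 (Δt = 0.75 h).
k = −Δt / ln(Q₂/Q₁) = −0.75 / ln(9/17) = 1.18 h.

k ≈ 1.18 h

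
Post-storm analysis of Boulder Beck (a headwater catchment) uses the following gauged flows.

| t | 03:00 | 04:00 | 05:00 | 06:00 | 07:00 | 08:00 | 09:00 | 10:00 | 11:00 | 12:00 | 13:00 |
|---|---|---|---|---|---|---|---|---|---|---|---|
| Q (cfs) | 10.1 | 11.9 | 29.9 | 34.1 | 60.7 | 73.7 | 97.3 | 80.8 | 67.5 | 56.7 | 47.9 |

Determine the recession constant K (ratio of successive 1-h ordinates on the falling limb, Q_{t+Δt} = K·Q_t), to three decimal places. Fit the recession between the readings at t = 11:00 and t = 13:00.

Using the recession-limb readings at t = 11:00 and t = 13:00: Q falls from 67.5 to 47.9 cfs over 2 intervals.
K = (Q₂/Q₁)^(1/2) = (47.9/67.5)^(1/2) = 0.842.

K ≈ 0.842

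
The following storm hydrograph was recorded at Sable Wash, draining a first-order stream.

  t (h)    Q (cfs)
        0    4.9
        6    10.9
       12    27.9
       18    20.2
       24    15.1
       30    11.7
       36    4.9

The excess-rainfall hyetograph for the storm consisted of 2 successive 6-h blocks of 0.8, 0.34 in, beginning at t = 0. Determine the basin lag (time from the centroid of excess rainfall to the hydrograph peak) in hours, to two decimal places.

t_L ≈ 7.21 h

Centroid of excess rainfall: t_c = Σ P_i·t̄_i / ΣP_i = 4.7895 h (block centres at 3, 9 h).
Hydrograph peak occurs at t = 12 h, so basin lag t_L = 12 − 4.7895 = 7.21 h.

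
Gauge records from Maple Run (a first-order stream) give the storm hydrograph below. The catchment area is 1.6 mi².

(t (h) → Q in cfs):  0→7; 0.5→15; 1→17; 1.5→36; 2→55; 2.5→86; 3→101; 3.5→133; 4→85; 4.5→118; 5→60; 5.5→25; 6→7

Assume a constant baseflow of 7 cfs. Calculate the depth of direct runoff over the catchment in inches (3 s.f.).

d ≈ 0.317 in

Direct runoff: 0.0, 8.0, 10.0, 29.0, 48.0, 79.0, 94.0, 126.0, 78.0, 111.0, 53.0, 18.0, 0.0 cfs; ΣQ_DR = 654.0 cfs.
V = ΣQ_DR · Δt = 654.0 × 1800 s = 1.177 × 10^6 ft³.
Over A = 1.6 mi², depth = V / A = 0.317 in.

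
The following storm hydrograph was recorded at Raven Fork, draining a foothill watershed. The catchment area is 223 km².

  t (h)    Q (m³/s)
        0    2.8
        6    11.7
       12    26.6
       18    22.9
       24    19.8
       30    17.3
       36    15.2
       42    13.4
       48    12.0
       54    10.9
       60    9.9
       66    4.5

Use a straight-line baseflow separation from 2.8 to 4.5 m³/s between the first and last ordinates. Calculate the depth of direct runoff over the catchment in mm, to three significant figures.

Direct runoff: 0.00, 8.75, 23.49, 19.64, 16.38, 13.73, 11.47, 9.52, 7.96, 6.71, 5.55, 0.00 m³/s; ΣQ_DR = 123.2 m³/s.
V = ΣQ_DR · Δt = 123.2 × 21600 s = 2.661 × 10^6 m³.
Over A = 223 km², depth = V / A = 11.9 mm.

d ≈ 11.9 mm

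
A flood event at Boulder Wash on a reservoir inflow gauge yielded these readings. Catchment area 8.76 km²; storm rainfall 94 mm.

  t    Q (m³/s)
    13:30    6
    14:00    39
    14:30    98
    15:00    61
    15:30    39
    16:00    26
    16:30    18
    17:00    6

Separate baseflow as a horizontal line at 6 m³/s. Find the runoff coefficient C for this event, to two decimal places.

C ≈ 0.54

ΣQ_DR = 245.0 m³/s; V = ΣQ_DR·Δt = 4.410 × 10^5 m³.
Runoff depth d = V / A = 50.34 mm.
C = d / P = 50.34 / 94 = 0.54.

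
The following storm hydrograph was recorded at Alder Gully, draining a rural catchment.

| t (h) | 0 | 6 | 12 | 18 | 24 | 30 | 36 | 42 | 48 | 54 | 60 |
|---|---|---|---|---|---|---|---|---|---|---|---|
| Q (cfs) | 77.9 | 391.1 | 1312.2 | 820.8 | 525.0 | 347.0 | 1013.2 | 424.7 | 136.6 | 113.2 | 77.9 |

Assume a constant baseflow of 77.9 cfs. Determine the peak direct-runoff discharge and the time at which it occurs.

Q_p = 1234.3 cfs at t = 12 h

Subtracting baseflow gives direct-runoff ordinates: 0.0, 313.2, 1234.3, 742.9, 447.1, 269.1, 935.3, 346.8, 58.7, 35.3, 0.0 cfs.
The maximum is 1234.3 cfs, occurring at the reading for t = 12 h.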